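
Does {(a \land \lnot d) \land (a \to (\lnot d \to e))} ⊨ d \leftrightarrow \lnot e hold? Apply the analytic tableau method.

Initial set: {T ((a \land \lnot d) \land (a \to (\lnot d \to e))); F (d \leftrightarrow \lnot e)}.
T ((a \land \lnot d) \land (a \to (\lnot d \to e))): α-rule — add T (a \land \lnot d), T (a \to (\lnot d \to e)).
T (a \land \lnot d): α-rule — add T a, T \lnot d.
F (d \leftrightarrow \lnot e): β-rule — branch into T d, F \lnot e  //  F d, T \lnot e.
  branch 1 (add T d, F \lnot e):
    × closes — contains both d and \lnot d.
  branch 2 (add F d, T \lnot e):
    T (a \to (\lnot d \to e)): β-rule — branch into F a  //  T (\lnot d \to e).
      branch 2.1 (add F a):
        × closes — contains both a and \lnot a.
      branch 2.2 (add T (\lnot d \to e)):
        T (\lnot d \to e): β-rule — branch into F \lnot d  //  T e.
          branch 2.2.1 (add F \lnot d):
            × closes — contains both d and \lnot d.
          branch 2.2.2 (add T e):
            × closes — contains both e and \lnot e.
All 4 branches close.
Every branch closed, so the premises entail the conclusion.

Yes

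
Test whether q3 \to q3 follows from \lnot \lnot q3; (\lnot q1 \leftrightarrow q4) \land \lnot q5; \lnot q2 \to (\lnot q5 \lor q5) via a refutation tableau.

Initial set: {T \lnot \lnot q3; T ((\lnot q1 \leftrightarrow q4) \land \lnot q5); T (\lnot q2 \to (\lnot q5 \lor q5)); F (q3 \to q3)}.
T \lnot \lnot q3: drop double negation, giving T q3.
T ((\lnot q1 \leftrightarrow q4) \land \lnot q5): α-rule — add T (\lnot q1 \leftrightarrow q4), T \lnot q5.
F (q3 \to q3): α-rule — add T q3, F q3.
× closes — contains both q3 and \lnot q3.
All 1 branch closes.
Every branch closed, so the premises entail the conclusion.

Yes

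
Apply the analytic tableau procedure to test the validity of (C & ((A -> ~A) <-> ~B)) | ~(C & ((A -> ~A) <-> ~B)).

Assume the negation and expand:
Initial set: {~((C & ((A -> ~A) <-> ~B)) | ~(C & ((A -> ~A) <-> ~B)))}.
~((C & ((A -> ~A) <-> ~B)) | ~(C & ((A -> ~A) <-> ~B))): α-rule — add ~(C & ((A -> ~A) <-> ~B)), ~~(C & ((A -> ~A) <-> ~B)).
~~(C & ((A -> ~A) <-> ~B)): α-rule — add C, ((A -> ~A) <-> ~B).
~(C & ((A -> ~A) <-> ~B)): β-rule — branch into ~C  //  ~((A -> ~A) <-> ~B).
  branch 1 (add ~C):
    × closes — contains both C and ~C.
  branch 2 (add ~((A -> ~A) <-> ~B)):
    ((A -> ~A) <-> ~B): β-rule — branch into (A -> ~A), ~B  //  ~(A -> ~A), ~~B.
      branch 2.1 (add (A -> ~A), ~B):
        ~((A -> ~A) <-> ~B): β-rule — branch into (A -> ~A), ~~B  //  ~(A -> ~A), ~B.
          branch 2.1.1 (add (A -> ~A), ~~B):
            × closes — contains both B and ~B.
          branch 2.1.2 (add ~(A -> ~A), ~B):
            ~(A -> ~A): α-rule — add A, ~~A.
            (A -> ~A): β-rule — branch into ~A  //  ~A.
              branch 2.1.2.1 (add ~A):
                × closes — contains both A and ~A.
              branch 2.1.2.2 (add ~A):
                × closes — contains both A and ~A.
      branch 2.2 (add ~(A -> ~A), ~~B):
        ~(A -> ~A): α-rule — add A, ~~A.
        ~((A -> ~A) <-> ~B): β-rule — branch into (A -> ~A), ~~B  //  ~(A -> ~A), ~B.
          branch 2.2.1 (add (A -> ~A), ~~B):
            (A -> ~A): β-rule — branch into ~A  //  ~A.
              branch 2.2.1.1 (add ~A):
                × closes — contains both A and ~A.
              branch 2.2.1.2 (add ~A):
                × closes — contains both A and ~A.
          branch 2.2.2 (add ~(A -> ~A), ~B):
            × closes — contains both B and ~B.
All 7 branches close.
Every branch closed, so the negation is unsatisfiable and the formula is valid.

Valid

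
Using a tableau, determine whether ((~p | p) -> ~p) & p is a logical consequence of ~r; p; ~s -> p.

Initial set: {~r; p; (~s -> p); ~(((~p | p) -> ~p) & p)}.
(~s -> p): β-rule — branch into ~~s  //  p.
  branch 1 (add ~~s):
    ~(((~p | p) -> ~p) & p): β-rule — branch into ~((~p | p) -> ~p)  //  ~p.
      branch 1.1 (add ~((~p | p) -> ~p)):
        ~((~p | p) -> ~p): α-rule — add (~p | p), ~~p.
        (~p | p): β-rule — branch into ~p  //  p.
          branch 1.1.1 (add ~p):
            × closes — contains both p and ~p.
          branch 1.1.2 (add p):
            ○ open, literals {p=1, r=0, s=1}.
      branch 1.2 (add ~p):
        × closes — contains both p and ~p.
  branch 2 (add p):
    ~(((~p | p) -> ~p) & p): β-rule — branch into ~((~p | p) -> ~p)  //  ~p.
      branch 2.1 (add ~((~p | p) -> ~p)):
        ~((~p | p) -> ~p): α-rule — add (~p | p), ~~p.
        (~p | p): β-rule — branch into ~p  //  p.
          branch 2.1.1 (add ~p):
            × closes — contains both p and ~p.
          branch 2.1.2 (add p):
            ○ open, literals {p=1, r=0}.
      branch 2.2 (add ~p):
        × closes — contains both p and ~p.
4 branches closed, 2 open.
An open branch gives a countermodel: p=1, r=0, s=1 (unmentioned atoms arbitrary); the premises hold there but the conclusion fails.

No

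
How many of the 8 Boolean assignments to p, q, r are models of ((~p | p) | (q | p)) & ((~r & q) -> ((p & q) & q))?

Initial set: {(((~p | p) | (q | p)) & ((~r & q) -> ((p & q) & q)))}.
(((~p | p) | (q | p)) & ((~r & q) -> ((p & q) & q))): α-rule — add ((~p | p) | (q | p)), ((~r & q) -> ((p & q) & q)).
((~p | p) | (q | p)): β-rule — branch into (~p | p)  //  (q | p).
  branch 1 (add (~p | p)):
    ((~r & q) -> ((p & q) & q)): β-rule — branch into ~(~r & q)  //  ((p & q) & q).
      branch 1.1 (add ~(~r & q)):
        (~p | p): β-rule — branch into ~p  //  p.
          branch 1.1.1 (add ~p):
            ~(~r & q): β-rule — branch into ~~r  //  ~q.
              branch 1.1.1.1 (add ~~r):
                ○ open, literals {p=F, r=T}.
              branch 1.1.1.2 (add ~q):
                ○ open, literals {p=F, q=F}.
          branch 1.1.2 (add p):
            ~(~r & q): β-rule — branch into ~~r  //  ~q.
              branch 1.1.2.1 (add ~~r):
                ○ open, literals {p=T, r=T}.
              branch 1.1.2.2 (add ~q):
                ○ open, literals {p=T, q=F}.
      branch 1.2 (add ((p & q) & q)):
        ((p & q) & q): α-rule — add (p & q), q.
        (p & q): α-rule — add p, q.
        (~p | p): β-rule — branch into ~p  //  p.
          branch 1.2.1 (add ~p):
            × closes — contains both p and ~p.
          branch 1.2.2 (add p):
            ○ open, literals {p=T, q=T}.
  branch 2 (add (q | p)):
    ((~r & q) -> ((p & q) & q)): β-rule — branch into ~(~r & q)  //  ((p & q) & q).
      branch 2.1 (add ~(~r & q)):
        (q | p): β-rule — branch into q  //  p.
          branch 2.1.1 (add q):
            ~(~r & q): β-rule — branch into ~~r  //  ~q.
              branch 2.1.1.1 (add ~~r):
                ○ open, literals {q=T, r=T}.
              branch 2.1.1.2 (add ~q):
                × closes — contains both q and ~q.
          branch 2.1.2 (add p):
            ~(~r & q): β-rule — branch into ~~r  //  ~q.
              branch 2.1.2.1 (add ~~r):
                ○ open, literals {p=T, r=T}.
              branch 2.1.2.2 (add ~q):
                ○ open, literals {p=T, q=F}.
      branch 2.2 (add ((p & q) & q)):
        ((p & q) & q): α-rule — add (p & q), q.
        (p & q): α-rule — add p, q.
        (q | p): β-rule — branch into q  //  p.
          branch 2.2.1 (add q):
            ○ open, literals {p=T, q=T}.
          branch 2.2.2 (add p):
            ○ open, literals {p=T, q=T}.
2 branches closed, 10 open.
Each open branch fixes some atoms; the unmentioned ones are free. Counting distinct full assignments: branch {p=F, r=T} (q) contributes 2 new; branch {p=F, q=F} (r) contributes 1 new; branch {p=T, r=T} (q) contributes 2 new; branch {p=T, q=F} (r) contributes 1 new; branch {p=T, q=T} (r) contributes 1 new; branch {q=T, r=T} (p) contributes 0 new; branch {p=T, r=T} (q) contributes 0 new; branch {p=T, q=F} (r) contributes 0 new; branch {p=T, q=T} (r) contributes 0 new; branch {p=T, q=T} (r) contributes 0 new. Total: 7.

7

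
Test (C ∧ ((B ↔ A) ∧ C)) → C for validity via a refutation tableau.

Assume the negation and expand:
Initial set: {¬((C ∧ ((B ↔ A) ∧ C)) → C)}.
¬((C ∧ ((B ↔ A) ∧ C)) → C): α-rule — add (C ∧ ((B ↔ A) ∧ C)), ¬C.
(C ∧ ((B ↔ A) ∧ C)): α-rule — add C, ((B ↔ A) ∧ C).
× closes — contains both C and ¬C.
All 1 branch closes.
Every branch closed, so the negation is unsatisfiable and the formula is valid.

Valid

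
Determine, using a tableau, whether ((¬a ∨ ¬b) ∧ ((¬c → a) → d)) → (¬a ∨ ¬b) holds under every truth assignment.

Valid

Assume the negation and expand:
Initial set: {¬(((¬a ∨ ¬b) ∧ ((¬c → a) → d)) → (¬a ∨ ¬b))}.
¬(((¬a ∨ ¬b) ∧ ((¬c → a) → d)) → (¬a ∨ ¬b)): α-rule — add ((¬a ∨ ¬b) ∧ ((¬c → a) → d)), ¬(¬a ∨ ¬b).
((¬a ∨ ¬b) ∧ ((¬c → a) → d)): α-rule — add (¬a ∨ ¬b), ((¬c → a) → d).
¬(¬a ∨ ¬b): α-rule — add ¬¬a, ¬¬b.
(¬a ∨ ¬b): β-rule — branch into ¬a  //  ¬b.
  branch 1 (add ¬a):
    × closes — contains both a and ¬a.
  branch 2 (add ¬b):
    × closes — contains both b and ¬b.
All 2 branches close.
Every branch closed, so the negation is unsatisfiable and the formula is valid.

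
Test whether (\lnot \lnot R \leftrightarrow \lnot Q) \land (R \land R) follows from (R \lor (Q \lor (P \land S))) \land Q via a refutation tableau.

No

Initial set: {((R \lor (Q \lor (P \land S))) \land Q); \lnot ((\lnot \lnot R \leftrightarrow \lnot Q) \land (R \land R))}.
((R \lor (Q \lor (P \land S))) \land Q): α-rule — add (R \lor (Q \lor (P \land S))), Q.
\lnot ((\lnot \lnot R \leftrightarrow \lnot Q) \land (R \land R)): β-rule — branch into \lnot (\lnot \lnot R \leftrightarrow \lnot Q)  //  \lnot (R \land R).
  branch 1 (add \lnot (\lnot \lnot R \leftrightarrow \lnot Q)):
    (R \lor (Q \lor (P \land S))): β-rule — branch into R  //  (Q \lor (P \land S)).
      branch 1.1 (add R):
        \lnot (\lnot \lnot R \leftrightarrow \lnot Q): β-rule — branch into \lnot \lnot R, \lnot \lnot Q  //  \lnot \lnot \lnot R, \lnot Q.
          branch 1.1.1 (add \lnot \lnot R, \lnot \lnot Q):
            \lnot \lnot R: drop double negation, giving R.
            ○ open, literals {Q=T, R=T}.
          branch 1.1.2 (add \lnot \lnot \lnot R, \lnot Q):
            × closes — contains both Q and \lnot Q.
      branch 1.2 (add (Q \lor (P \land S))):
        \lnot (\lnot \lnot R \leftrightarrow \lnot Q): β-rule — branch into \lnot \lnot R, \lnot \lnot Q  //  \lnot \lnot \lnot R, \lnot Q.
          branch 1.2.1 (add \lnot \lnot R, \lnot \lnot Q):
            \lnot \lnot R: drop double negation, giving R.
            (Q \lor (P \land S)): β-rule — branch into Q  //  (P \land S).
              branch 1.2.1.1 (add Q):
                ○ open, literals {Q=T, R=T}.
              branch 1.2.1.2 (add (P \land S)):
                (P \land S): α-rule — add P, S.
                ○ open, literals {P=T, Q=T, R=T, S=T}.
          branch 1.2.2 (add \lnot \lnot \lnot R, \lnot Q):
            × closes — contains both Q and \lnot Q.
  branch 2 (add \lnot (R \land R)):
    (R \lor (Q \lor (P \land S))): β-rule — branch into R  //  (Q \lor (P \land S)).
      branch 2.1 (add R):
        \lnot (R \land R): β-rule — branch into \lnot R  //  \lnot R.
          branch 2.1.1 (add \lnot R):
            × closes — contains both R and \lnot R.
          branch 2.1.2 (add \lnot R):
            × closes — contains both R and \lnot R.
      branch 2.2 (add (Q \lor (P \land S))):
        \lnot (R \land R): β-rule — branch into \lnot R  //  \lnot R.
          branch 2.2.1 (add \lnot R):
            (Q \lor (P \land S)): β-rule — branch into Q  //  (P \land S).
              branch 2.2.1.1 (add Q):
                ○ open, literals {Q=T, R=F}.
              branch 2.2.1.2 (add (P \land S)):
                (P \land S): α-rule — add P, S.
                ○ open, literals {P=T, Q=T, R=F, S=T}.
          branch 2.2.2 (add \lnot R):
            (Q \lor (P \land S)): β-rule — branch into Q  //  (P \land S).
              branch 2.2.2.1 (add Q):
                ○ open, literals {Q=T, R=F}.
              branch 2.2.2.2 (add (P \land S)):
                (P \land S): α-rule — add P, S.
                ○ open, literals {P=T, Q=T, R=F, S=T}.
4 branches closed, 7 open.
An open branch gives a countermodel: Q=T, R=T (unmentioned atoms arbitrary); the premises hold there but the conclusion fails.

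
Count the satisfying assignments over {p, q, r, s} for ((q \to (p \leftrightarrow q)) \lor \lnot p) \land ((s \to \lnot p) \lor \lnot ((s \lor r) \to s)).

12

Initial set: {(((q \to (p \leftrightarrow q)) \lor \lnot p) \land ((s \to \lnot p) \lor \lnot ((s \lor r) \to s)))}.
(((q \to (p \leftrightarrow q)) \lor \lnot p) \land ((s \to \lnot p) \lor \lnot ((s \lor r) \to s))): α-rule — add ((q \to (p \leftrightarrow q)) \lor \lnot p), ((s \to \lnot p) \lor \lnot ((s \lor r) \to s)).
((q \to (p \leftrightarrow q)) \lor \lnot p): β-rule — branch into (q \to (p \leftrightarrow q))  //  \lnot p.
  branch 1 (add (q \to (p \leftrightarrow q))):
    ((s \to \lnot p) \lor \lnot ((s \lor r) \to s)): β-rule — branch into (s \to \lnot p)  //  \lnot ((s \lor r) \to s).
      branch 1.1 (add (s \to \lnot p)):
        (q \to (p \leftrightarrow q)): β-rule — branch into \lnot q  //  (p \leftrightarrow q).
          branch 1.1.1 (add \lnot q):
            (s \to \lnot p): β-rule — branch into \lnot s  //  \lnot p.
              branch 1.1.1.1 (add \lnot s):
                ○ open, literals {q=0, s=0}.
              branch 1.1.1.2 (add \lnot p):
                ○ open, literals {p=0, q=0}.
          branch 1.1.2 (add (p \leftrightarrow q)):
            (s \to \lnot p): β-rule — branch into \lnot s  //  \lnot p.
              branch 1.1.2.1 (add \lnot s):
                (p \leftrightarrow q): β-rule — branch into p, q  //  \lnot p, \lnot q.
                  branch 1.1.2.1.1 (add p, q):
                    ○ open, literals {p=1, q=1, s=0}.
                  branch 1.1.2.1.2 (add \lnot p, \lnot q):
                    ○ open, literals {p=0, q=0, s=0}.
              branch 1.1.2.2 (add \lnot p):
                (p \leftrightarrow q): β-rule — branch into p, q  //  \lnot p, \lnot q.
                  branch 1.1.2.2.1 (add p, q):
                    × closes — contains both p and \lnot p.
                  branch 1.1.2.2.2 (add \lnot p, \lnot q):
                    ○ open, literals {p=0, q=0}.
      branch 1.2 (add \lnot ((s \lor r) \to s)):
        \lnot ((s \lor r) \to s): α-rule — add (s \lor r), \lnot s.
        (q \to (p \leftrightarrow q)): β-rule — branch into \lnot q  //  (p \leftrightarrow q).
          branch 1.2.1 (add \lnot q):
            (s \lor r): β-rule — branch into s  //  r.
              branch 1.2.1.1 (add s):
                × closes — contains both s and \lnot s.
              branch 1.2.1.2 (add r):
                ○ open, literals {q=0, r=1, s=0}.
          branch 1.2.2 (add (p \leftrightarrow q)):
            (s \lor r): β-rule — branch into s  //  r.
              branch 1.2.2.1 (add s):
                × closes — contains both s and \lnot s.
              branch 1.2.2.2 (add r):
                (p \leftrightarrow q): β-rule — branch into p, q  //  \lnot p, \lnot q.
                  branch 1.2.2.2.1 (add p, q):
                    ○ open, literals {p=1, q=1, r=1, s=0}.
                  branch 1.2.2.2.2 (add \lnot p, \lnot q):
                    ○ open, literals {p=0, q=0, r=1, s=0}.
  branch 2 (add \lnot p):
    ((s \to \lnot p) \lor \lnot ((s \lor r) \to s)): β-rule — branch into (s \to \lnot p)  //  \lnot ((s \lor r) \to s).
      branch 2.1 (add (s \to \lnot p)):
        (s \to \lnot p): β-rule — branch into \lnot s  //  \lnot p.
          branch 2.1.1 (add \lnot s):
            ○ open, literals {p=0, s=0}.
          branch 2.1.2 (add \lnot p):
            ○ open, literals {p=0}.
      branch 2.2 (add \lnot ((s \lor r) \to s)):
        \lnot ((s \lor r) \to s): α-rule — add (s \lor r), \lnot s.
        (s \lor r): β-rule — branch into s  //  r.
          branch 2.2.1 (add s):
            × closes — contains both s and \lnot s.
          branch 2.2.2 (add r):
            ○ open, literals {p=0, r=1, s=0}.
4 branches closed, 11 open.
Each open branch fixes some atoms; the unmentioned ones are free. Counting distinct full assignments: branch {q=0, s=0} (p, r) contributes 4 new; branch {p=0, q=0} (r, s) contributes 2 new; branch {p=1, q=1, s=0} (r) contributes 2 new; branch {p=0, q=0, s=0} (r) contributes 0 new; branch {p=0, q=0} (r, s) contributes 0 new; branch {q=0, r=1, s=0} (p) contributes 0 new; branch {p=1, q=1, r=1, s=0} (none free) contributes 0 new; branch {p=0, q=0, r=1, s=0} (none free) contributes 0 new; branch {p=0, s=0} (q, r) contributes 2 new; branch {p=0} (q, r, s) contributes 2 new; branch {p=0, r=1, s=0} (q) contributes 0 new. Total: 12.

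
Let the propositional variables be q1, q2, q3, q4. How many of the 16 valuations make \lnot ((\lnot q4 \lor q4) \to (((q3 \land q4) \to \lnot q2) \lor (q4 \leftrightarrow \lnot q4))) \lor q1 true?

Initial set: {(\lnot ((\lnot q4 \lor q4) \to (((q3 \land q4) \to \lnot q2) \lor (q4 \leftrightarrow \lnot q4))) \lor q1)}.
(\lnot ((\lnot q4 \lor q4) \to (((q3 \land q4) \to \lnot q2) \lor (q4 \leftrightarrow \lnot q4))) \lor q1): β-rule — branch into \lnot ((\lnot q4 \lor q4) \to (((q3 \land q4) \to \lnot q2) \lor (q4 \leftrightarrow \lnot q4)))  //  q1.
  branch 1 (add \lnot ((\lnot q4 \lor q4) \to (((q3 \land q4) \to \lnot q2) \lor (q4 \leftrightarrow \lnot q4)))):
    \lnot ((\lnot q4 \lor q4) \to (((q3 \land q4) \to \lnot q2) \lor (q4 \leftrightarrow \lnot q4))): α-rule — add (\lnot q4 \lor q4), \lnot (((q3 \land q4) \to \lnot q2) \lor (q4 \leftrightarrow \lnot q4)).
    \lnot (((q3 \land q4) \to \lnot q2) \lor (q4 \leftrightarrow \lnot q4)): α-rule — add \lnot ((q3 \land q4) \to \lnot q2), \lnot (q4 \leftrightarrow \lnot q4).
    \lnot ((q3 \land q4) \to \lnot q2): α-rule — add (q3 \land q4), \lnot \lnot q2.
    (q3 \land q4): α-rule — add q3, q4.
    (\lnot q4 \lor q4): β-rule — branch into \lnot q4  //  q4.
      branch 1.1 (add \lnot q4):
        × closes — contains both q4 and \lnot q4.
      branch 1.2 (add q4):
        \lnot (q4 \leftrightarrow \lnot q4): β-rule — branch into q4, \lnot \lnot q4  //  \lnot q4, \lnot q4.
          branch 1.2.1 (add q4, \lnot \lnot q4):
            ○ open, literals {q2=T, q3=T, q4=T}.
          branch 1.2.2 (add \lnot q4, \lnot q4):
            × closes — contains both q4 and \lnot q4.
  branch 2 (add q1):
    ○ open, literals {q1=T}.
2 branches closed, 2 open.
Each open branch fixes some atoms; the unmentioned ones are free. Counting distinct full assignments: branch {q2=T, q3=T, q4=T} (q1) contributes 2 new; branch {q1=T} (q2, q3, q4) contributes 7 new. Total: 9.

9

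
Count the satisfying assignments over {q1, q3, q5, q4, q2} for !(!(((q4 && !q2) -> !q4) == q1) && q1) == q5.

Initial set: {(!(!(((q4 && !q2) -> !q4) == q1) && q1) == q5)}.
(!(!(((q4 && !q2) -> !q4) == q1) && q1) == q5): β-rule — branch into !(!(((q4 && !q2) -> !q4) == q1) && q1), q5  //  !!(!(((q4 && !q2) -> !q4) == q1) && q1), !q5.
  branch 1 (add !(!(((q4 && !q2) -> !q4) == q1) && q1), q5):
    !(!(((q4 && !q2) -> !q4) == q1) && q1): β-rule — branch into !!(((q4 && !q2) -> !q4) == q1)  //  !q1.
      branch 1.1 (add !!(((q4 && !q2) -> !q4) == q1)):
        !!(((q4 && !q2) -> !q4) == q1): β-rule — branch into ((q4 && !q2) -> !q4), q1  //  !((q4 && !q2) -> !q4), !q1.
          branch 1.1.1 (add ((q4 && !q2) -> !q4), q1):
            ((q4 && !q2) -> !q4): β-rule — branch into !(q4 && !q2)  //  !q4.
              branch 1.1.1.1 (add !(q4 && !q2)):
                !(q4 && !q2): β-rule — branch into !q4  //  !!q2.
                  branch 1.1.1.1.1 (add !q4):
                    ○ open, literals {q1=T, q4=F, q5=T}.
                  branch 1.1.1.1.2 (add !!q2):
                    ○ open, literals {q1=T, q2=T, q5=T}.
              branch 1.1.1.2 (add !q4):
                ○ open, literals {q1=T, q4=F, q5=T}.
          branch 1.1.2 (add !((q4 && !q2) -> !q4), !q1):
            !((q4 && !q2) -> !q4): α-rule — add (q4 && !q2), !!q4.
            (q4 && !q2): α-rule — add q4, !q2.
            ○ open, literals {q1=F, q2=F, q4=T, q5=T}.
      branch 1.2 (add !q1):
        ○ open, literals {q1=F, q5=T}.
  branch 2 (add !!(!(((q4 && !q2) -> !q4) == q1) && q1), !q5):
    !!(!(((q4 && !q2) -> !q4) == q1) && q1): α-rule — add !(((q4 && !q2) -> !q4) == q1), q1.
    !(((q4 && !q2) -> !q4) == q1): β-rule — branch into ((q4 && !q2) -> !q4), !q1  //  !((q4 && !q2) -> !q4), q1.
      branch 2.1 (add ((q4 && !q2) -> !q4), !q1):
        × closes — contains both q1 and !q1.
      branch 2.2 (add !((q4 && !q2) -> !q4), q1):
        !((q4 && !q2) -> !q4): α-rule — add (q4 && !q2), !!q4.
        (q4 && !q2): α-rule — add q4, !q2.
        ○ open, literals {q1=T, q2=F, q4=T, q5=F}.
1 branch closed, 6 open.
Each open branch fixes some atoms; the unmentioned ones are free. Counting distinct full assignments: branch {q1=T, q4=F, q5=T} (q3, q2) contributes 4 new; branch {q1=T, q2=T, q5=T} (q3, q4) contributes 2 new; branch {q1=T, q4=F, q5=T} (q3, q2) contributes 0 new; branch {q1=F, q2=F, q4=T, q5=T} (q3) contributes 2 new; branch {q1=F, q5=T} (q3, q4, q2) contributes 6 new; branch {q1=T, q2=F, q4=T, q5=F} (q3) contributes 2 new. Total: 16.

16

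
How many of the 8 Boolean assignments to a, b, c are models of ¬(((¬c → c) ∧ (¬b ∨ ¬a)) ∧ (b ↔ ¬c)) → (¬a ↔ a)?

Initial set: {(¬(((¬c → c) ∧ (¬b ∨ ¬a)) ∧ (b ↔ ¬c)) → (¬a ↔ a))}.
(¬(((¬c → c) ∧ (¬b ∨ ¬a)) ∧ (b ↔ ¬c)) → (¬a ↔ a)): β-rule — branch into ¬¬(((¬c → c) ∧ (¬b ∨ ¬a)) ∧ (b ↔ ¬c))  //  (¬a ↔ a).
  branch 1 (add ¬¬(((¬c → c) ∧ (¬b ∨ ¬a)) ∧ (b ↔ ¬c))):
    ¬¬(((¬c → c) ∧ (¬b ∨ ¬a)) ∧ (b ↔ ¬c)): α-rule — add ((¬c → c) ∧ (¬b ∨ ¬a)), (b ↔ ¬c).
    ((¬c → c) ∧ (¬b ∨ ¬a)): α-rule — add (¬c → c), (¬b ∨ ¬a).
    (b ↔ ¬c): β-rule — branch into b, ¬c  //  ¬b, ¬¬c.
      branch 1.1 (add b, ¬c):
        (¬c → c): β-rule — branch into ¬¬c  //  c.
          branch 1.1.1 (add ¬¬c):
            × closes — contains both c and ¬c.
          branch 1.1.2 (add c):
            × closes — contains both c and ¬c.
      branch 1.2 (add ¬b, ¬¬c):
        (¬c → c): β-rule — branch into ¬¬c  //  c.
          branch 1.2.1 (add ¬¬c):
            (¬b ∨ ¬a): β-rule — branch into ¬b  //  ¬a.
              branch 1.2.1.1 (add ¬b):
                ○ open, literals {b=0, c=1}.
              branch 1.2.1.2 (add ¬a):
                ○ open, literals {a=0, b=0, c=1}.
          branch 1.2.2 (add c):
            (¬b ∨ ¬a): β-rule — branch into ¬b  //  ¬a.
              branch 1.2.2.1 (add ¬b):
                ○ open, literals {b=0, c=1}.
              branch 1.2.2.2 (add ¬a):
                ○ open, literals {a=0, b=0, c=1}.
  branch 2 (add (¬a ↔ a)):
    (¬a ↔ a): β-rule — branch into ¬a, a  //  ¬¬a, ¬a.
      branch 2.1 (add ¬a, a):
        × closes — contains both a and ¬a.
      branch 2.2 (add ¬¬a, ¬a):
        × closes — contains both a and ¬a.
4 branches closed, 4 open.
Each open branch fixes some atoms; the unmentioned ones are free. Counting distinct full assignments: branch {b=0, c=1} (a) contributes 2 new; branch {a=0, b=0, c=1} (none free) contributes 0 new; branch {b=0, c=1} (a) contributes 0 new; branch {a=0, b=0, c=1} (none free) contributes 0 new. Total: 2.

2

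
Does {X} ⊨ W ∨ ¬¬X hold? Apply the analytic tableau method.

Yes

Initial set: {X; ¬(W ∨ ¬¬X)}.
¬(W ∨ ¬¬X): α-rule — add ¬W, ¬¬¬X.
¬¬¬X: drop double negation, giving ¬X.
× closes — contains both X and ¬X.
All 1 branch closes.
Every branch closed, so the premises entail the conclusion.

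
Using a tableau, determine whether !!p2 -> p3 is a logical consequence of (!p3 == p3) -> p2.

No

Initial set: {T ((!p3 == p3) -> p2); F (!!p2 -> p3)}.
F (!!p2 -> p3): α-rule — add T !!p2, F p3.
T !!p2: drop double negation, giving T p2.
T ((!p3 == p3) -> p2): β-rule — branch into F (!p3 == p3)  //  T p2.
  branch 1 (add F (!p3 == p3)):
    F (!p3 == p3): β-rule — branch into T !p3, F p3  //  F !p3, T p3.
      branch 1.1 (add T !p3, F p3):
        ○ open, literals {p2=true, p3=false}.
      branch 1.2 (add F !p3, T p3):
        × closes — contains both p3 and !p3.
  branch 2 (add T p2):
    ○ open, literals {p2=true, p3=false}.
1 branch closed, 2 open.
An open branch gives a countermodel: p2=true, p3=false (unmentioned atoms arbitrary); the premises hold there but the conclusion fails.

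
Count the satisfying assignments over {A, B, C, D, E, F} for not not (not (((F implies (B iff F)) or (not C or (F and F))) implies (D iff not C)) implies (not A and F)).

Initial set: {T not not (not (((F implies (B iff F)) or (not C or (F and F))) implies (D iff not C)) implies (not A and F))}.
T not not (not (((F implies (B iff F)) or (not C or (F and F))) implies (D iff not C)) implies (not A and F)): drop double negation, giving T (not (((F implies (B iff F)) or (not C or (F and F))) implies (D iff not C)) implies (not A and F)).
T (not (((F implies (B iff F)) or (not C or (F and F))) implies (D iff not C)) implies (not A and F)): β-rule — branch into F not (((F implies (B iff F)) or (not C or (F and F))) implies (D iff not C))  //  T (not A and F).
  branch 1 (add F not (((F implies (B iff F)) or (not C or (F and F))) implies (D iff not C))):
    F not (((F implies (B iff F)) or (not C or (F and F))) implies (D iff not C)): β-rule — branch into F ((F implies (B iff F)) or (not C or (F and F)))  //  T (D iff not C).
      branch 1.1 (add F ((F implies (B iff F)) or (not C or (F and F)))):
        F ((F implies (B iff F)) or (not C or (F and F))): α-rule — add F (F implies (B iff F)), F (not C or (F and F)).
        F (F implies (B iff F)): α-rule — add T F, F (B iff F).
        F (not C or (F and F)): α-rule — add F not C, F (F and F).
        F (B iff F): β-rule — branch into T B, F F  //  F B, T F.
          branch 1.1.1 (add T B, F F):
            × closes — contains both F and not F.
          branch 1.1.2 (add F B, T F):
            F (F and F): β-rule — branch into F F  //  F F.
              branch 1.1.2.1 (add F F):
                × closes — contains both F and not F.
              branch 1.1.2.2 (add F F):
                × closes — contains both F and not F.
      branch 1.2 (add T (D iff not C)):
        T (D iff not C): β-rule — branch into T D, T not C  //  F D, F not C.
          branch 1.2.1 (add T D, T not C):
            ○ open, literals {C=false, D=true}.
          branch 1.2.2 (add F D, F not C):
            ○ open, literals {C=true, D=false}.
  branch 2 (add T (not A and F)):
    T (not A and F): α-rule — add T not A, T F.
    ○ open, literals {A=false, F=true}.
3 branches closed, 3 open.
Each open branch fixes some atoms; the unmentioned ones are free. Counting distinct full assignments: branch {C=false, D=true} (A, B, E, F) contributes 16 new; branch {C=true, D=false} (A, B, E, F) contributes 16 new; branch {A=false, F=true} (B, C, D, E) contributes 8 new. Total: 40.

40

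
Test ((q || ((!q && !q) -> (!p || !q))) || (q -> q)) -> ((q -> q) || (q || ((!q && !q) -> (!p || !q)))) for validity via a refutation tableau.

Valid

Assume the negation and expand:
Initial set: {!(((q || ((!q && !q) -> (!p || !q))) || (q -> q)) -> ((q -> q) || (q || ((!q && !q) -> (!p || !q)))))}.
!(((q || ((!q && !q) -> (!p || !q))) || (q -> q)) -> ((q -> q) || (q || ((!q && !q) -> (!p || !q))))): α-rule — add ((q || ((!q && !q) -> (!p || !q))) || (q -> q)), !((q -> q) || (q || ((!q && !q) -> (!p || !q)))).
!((q -> q) || (q || ((!q && !q) -> (!p || !q)))): α-rule — add !(q -> q), !(q || ((!q && !q) -> (!p || !q))).
!(q -> q): α-rule — add q, !q.
× closes — contains both q and !q.
All 1 branch closes.
Every branch closed, so the negation is unsatisfiable and the formula is valid.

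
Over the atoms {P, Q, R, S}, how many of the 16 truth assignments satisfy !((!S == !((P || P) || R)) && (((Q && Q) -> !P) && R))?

Initial set: {T !((!S == !((P || P) || R)) && (((Q && Q) -> !P) && R))}.
T !((!S == !((P || P) || R)) && (((Q && Q) -> !P) && R)): β-rule — branch into F (!S == !((P || P) || R))  //  F (((Q && Q) -> !P) && R).
  branch 1 (add F (!S == !((P || P) || R))):
    F (!S == !((P || P) || R)): β-rule — branch into T !S, F !((P || P) || R)  //  F !S, T !((P || P) || R).
      branch 1.1 (add T !S, F !((P || P) || R)):
        F !((P || P) || R): β-rule — branch into T (P || P)  //  T R.
          branch 1.1.1 (add T (P || P)):
            T (P || P): β-rule — branch into T P  //  T P.
              branch 1.1.1.1 (add T P):
                ○ open, literals {P=1, S=0}.
              branch 1.1.1.2 (add T P):
                ○ open, literals {P=1, S=0}.
          branch 1.1.2 (add T R):
            ○ open, literals {R=1, S=0}.
      branch 1.2 (add F !S, T !((P || P) || R)):
        T !((P || P) || R): α-rule — add F (P || P), F R.
        F (P || P): α-rule — add F P, F P.
        ○ open, literals {P=0, R=0, S=1}.
  branch 2 (add F (((Q && Q) -> !P) && R)):
    F (((Q && Q) -> !P) && R): β-rule — branch into F ((Q && Q) -> !P)  //  F R.
      branch 2.1 (add F ((Q && Q) -> !P)):
        F ((Q && Q) -> !P): α-rule — add T (Q && Q), F !P.
        T (Q && Q): α-rule — add T Q, T Q.
        ○ open, literals {P=1, Q=1}.
      branch 2.2 (add F R):
        ○ open, literals {R=0}.
0 branches closed, 6 open.
Each open branch fixes some atoms; the unmentioned ones are free. Counting distinct full assignments: branch {P=1, S=0} (Q, R) contributes 4 new; branch {P=1, S=0} (Q, R) contributes 0 new; branch {R=1, S=0} (P, Q) contributes 2 new; branch {P=0, R=0, S=1} (Q) contributes 2 new; branch {P=1, Q=1} (R, S) contributes 2 new; branch {R=0} (P, Q, S) contributes 3 new. Total: 13.

13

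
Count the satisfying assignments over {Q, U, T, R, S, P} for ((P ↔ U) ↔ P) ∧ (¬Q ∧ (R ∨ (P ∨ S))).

14

Initial set: {T (((P ↔ U) ↔ P) ∧ (¬Q ∧ (R ∨ (P ∨ S))))}.
T (((P ↔ U) ↔ P) ∧ (¬Q ∧ (R ∨ (P ∨ S)))): α-rule — add T ((P ↔ U) ↔ P), T (¬Q ∧ (R ∨ (P ∨ S))).
T (¬Q ∧ (R ∨ (P ∨ S))): α-rule — add T ¬Q, T (R ∨ (P ∨ S)).
T ((P ↔ U) ↔ P): β-rule — branch into T (P ↔ U), T P  //  F (P ↔ U), F P.
  branch 1 (add T (P ↔ U), T P):
    T (R ∨ (P ∨ S)): β-rule — branch into T R  //  T (P ∨ S).
      branch 1.1 (add T R):
        T (P ↔ U): β-rule — branch into T P, T U  //  F P, F U.
          branch 1.1.1 (add T P, T U):
            ○ open, literals {P=1, Q=0, R=1, U=1}.
          branch 1.1.2 (add F P, F U):
            × closes — contains both P and ¬P.
      branch 1.2 (add T (P ∨ S)):
        T (P ↔ U): β-rule — branch into T P, T U  //  F P, F U.
          branch 1.2.1 (add T P, T U):
            T (P ∨ S): β-rule — branch into T P  //  T S.
              branch 1.2.1.1 (add T P):
                ○ open, literals {P=1, Q=0, U=1}.
              branch 1.2.1.2 (add T S):
                ○ open, literals {P=1, Q=0, S=1, U=1}.
          branch 1.2.2 (add F P, F U):
            × closes — contains both P and ¬P.
  branch 2 (add F (P ↔ U), F P):
    T (R ∨ (P ∨ S)): β-rule — branch into T R  //  T (P ∨ S).
      branch 2.1 (add T R):
        F (P ↔ U): β-rule — branch into T P, F U  //  F P, T U.
          branch 2.1.1 (add T P, F U):
            × closes — contains both P and ¬P.
          branch 2.1.2 (add F P, T U):
            ○ open, literals {P=0, Q=0, R=1, U=1}.
      branch 2.2 (add T (P ∨ S)):
        F (P ↔ U): β-rule — branch into T P, F U  //  F P, T U.
          branch 2.2.1 (add T P, F U):
            × closes — contains both P and ¬P.
          branch 2.2.2 (add F P, T U):
            T (P ∨ S): β-rule — branch into T P  //  T S.
              branch 2.2.2.1 (add T P):
                × closes — contains both P and ¬P.
              branch 2.2.2.2 (add T S):
                ○ open, literals {P=0, Q=0, S=1, U=1}.
5 branches closed, 5 open.
Each open branch fixes some atoms; the unmentioned ones are free. Counting distinct full assignments: branch {P=1, Q=0, R=1, U=1} (T, S) contributes 4 new; branch {P=1, Q=0, U=1} (T, R, S) contributes 4 new; branch {P=1, Q=0, S=1, U=1} (T, R) contributes 0 new; branch {P=0, Q=0, R=1, U=1} (T, S) contributes 4 new; branch {P=0, Q=0, S=1, U=1} (T, R) contributes 2 new. Total: 14.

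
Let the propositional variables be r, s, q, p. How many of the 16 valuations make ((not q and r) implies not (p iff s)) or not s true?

15

Initial set: {T (((not q and r) implies not (p iff s)) or not s)}.
T (((not q and r) implies not (p iff s)) or not s): β-rule — branch into T ((not q and r) implies not (p iff s))  //  T not s.
  branch 1 (add T ((not q and r) implies not (p iff s))):
    T ((not q and r) implies not (p iff s)): β-rule — branch into F (not q and r)  //  T not (p iff s).
      branch 1.1 (add F (not q and r)):
        F (not q and r): β-rule — branch into F not q  //  F r.
          branch 1.1.1 (add F not q):
            ○ open, literals {q=true}.
          branch 1.1.2 (add F r):
            ○ open, literals {r=false}.
      branch 1.2 (add T not (p iff s)):
        T not (p iff s): β-rule — branch into T p, F s  //  F p, T s.
          branch 1.2.1 (add T p, F s):
            ○ open, literals {p=true, s=false}.
          branch 1.2.2 (add F p, T s):
            ○ open, literals {p=false, s=true}.
  branch 2 (add T not s):
    ○ open, literals {s=false}.
0 branches closed, 5 open.
Each open branch fixes some atoms; the unmentioned ones are free. Counting distinct full assignments: branch {q=true} (r, s, p) contributes 8 new; branch {r=false} (s, q, p) contributes 4 new; branch {p=true, s=false} (r, q) contributes 1 new; branch {p=false, s=true} (r, q) contributes 1 new; branch {s=false} (r, q, p) contributes 1 new. Total: 15.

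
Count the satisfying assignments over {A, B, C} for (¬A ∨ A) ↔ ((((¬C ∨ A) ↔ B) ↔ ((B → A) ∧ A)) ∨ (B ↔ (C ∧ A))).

6

Initial set: {((¬A ∨ A) ↔ ((((¬C ∨ A) ↔ B) ↔ ((B → A) ∧ A)) ∨ (B ↔ (C ∧ A))))}.
((¬A ∨ A) ↔ ((((¬C ∨ A) ↔ B) ↔ ((B → A) ∧ A)) ∨ (B ↔ (C ∧ A)))): β-rule — branch into (¬A ∨ A), ((((¬C ∨ A) ↔ B) ↔ ((B → A) ∧ A)) ∨ (B ↔ (C ∧ A)))  //  ¬(¬A ∨ A), ¬((((¬C ∨ A) ↔ B) ↔ ((B → A) ∧ A)) ∨ (B ↔ (C ∧ A))).
  branch 1 (add (¬A ∨ A), ((((¬C ∨ A) ↔ B) ↔ ((B → A) ∧ A)) ∨ (B ↔ (C ∧ A)))):
    (¬A ∨ A): β-rule — branch into ¬A  //  A.
      branch 1.1 (add ¬A):
        ((((¬C ∨ A) ↔ B) ↔ ((B → A) ∧ A)) ∨ (B ↔ (C ∧ A))): β-rule — branch into (((¬C ∨ A) ↔ B) ↔ ((B → A) ∧ A))  //  (B ↔ (C ∧ A)).
          branch 1.1.1 (add (((¬C ∨ A) ↔ B) ↔ ((B → A) ∧ A))):
            (((¬C ∨ A) ↔ B) ↔ ((B → A) ∧ A)): β-rule — branch into ((¬C ∨ A) ↔ B), ((B → A) ∧ A)  //  ¬((¬C ∨ A) ↔ B), ¬((B → A) ∧ A).
              branch 1.1.1.1 (add ((¬C ∨ A) ↔ B), ((B → A) ∧ A)):
                ((B → A) ∧ A): α-rule — add (B → A), A.
                × closes — contains both A and ¬A.
              branch 1.1.1.2 (add ¬((¬C ∨ A) ↔ B), ¬((B → A) ∧ A)):
                ¬((¬C ∨ A) ↔ B): β-rule — branch into (¬C ∨ A), ¬B  //  ¬(¬C ∨ A), B.
                  branch 1.1.1.2.1 (add (¬C ∨ A), ¬B):
                    ¬((B → A) ∧ A): β-rule — branch into ¬(B → A)  //  ¬A.
                      branch 1.1.1.2.1.1 (add ¬(B → A)):
                        ¬(B → A): α-rule — add B, ¬A.
                        × closes — contains both B and ¬B.
                      branch 1.1.1.2.1.2 (add ¬A):
                        (¬C ∨ A): β-rule — branch into ¬C  //  A.
                          branch 1.1.1.2.1.2.1 (add ¬C):
                            ○ open, literals {A=false, B=false, C=false}.
                          branch 1.1.1.2.1.2.2 (add A):
                            × closes — contains both A and ¬A.
                  branch 1.1.1.2.2 (add ¬(¬C ∨ A), B):
                    ¬(¬C ∨ A): α-rule — add ¬¬C, ¬A.
                    ¬((B → A) ∧ A): β-rule — branch into ¬(B → A)  //  ¬A.
                      branch 1.1.1.2.2.1 (add ¬(B → A)):
                        ¬(B → A): α-rule — add B, ¬A.
                        ○ open, literals {A=false, B=true, C=true}.
                      branch 1.1.1.2.2.2 (add ¬A):
                        ○ open, literals {A=false, B=true, C=true}.
          branch 1.1.2 (add (B ↔ (C ∧ A))):
            (B ↔ (C ∧ A)): β-rule — branch into B, (C ∧ A)  //  ¬B, ¬(C ∧ A).
              branch 1.1.2.1 (add B, (C ∧ A)):
                (C ∧ A): α-rule — add C, A.
                × closes — contains both A and ¬A.
              branch 1.1.2.2 (add ¬B, ¬(C ∧ A)):
                ¬(C ∧ A): β-rule — branch into ¬C  //  ¬A.
                  branch 1.1.2.2.1 (add ¬C):
                    ○ open, literals {A=false, B=false, C=false}.
                  branch 1.1.2.2.2 (add ¬A):
                    ○ open, literals {A=false, B=false}.
      branch 1.2 (add A):
        ((((¬C ∨ A) ↔ B) ↔ ((B → A) ∧ A)) ∨ (B ↔ (C ∧ A))): β-rule — branch into (((¬C ∨ A) ↔ B) ↔ ((B → A) ∧ A))  //  (B ↔ (C ∧ A)).
          branch 1.2.1 (add (((¬C ∨ A) ↔ B) ↔ ((B → A) ∧ A))):
            (((¬C ∨ A) ↔ B) ↔ ((B → A) ∧ A)): β-rule — branch into ((¬C ∨ A) ↔ B), ((B → A) ∧ A)  //  ¬((¬C ∨ A) ↔ B), ¬((B → A) ∧ A).
              branch 1.2.1.1 (add ((¬C ∨ A) ↔ B), ((B → A) ∧ A)):
                ((B → A) ∧ A): α-rule — add (B → A), A.
                ((¬C ∨ A) ↔ B): β-rule — branch into (¬C ∨ A), B  //  ¬(¬C ∨ A), ¬B.
                  branch 1.2.1.1.1 (add (¬C ∨ A), B):
                    (B → A): β-rule — branch into ¬B  //  A.
                      branch 1.2.1.1.1.1 (add ¬B):
                        × closes — contains both B and ¬B.
                      branch 1.2.1.1.1.2 (add A):
                        (¬C ∨ A): β-rule — branch into ¬C  //  A.
                          branch 1.2.1.1.1.2.1 (add ¬C):
                            ○ open, literals {A=true, B=true, C=false}.
                          branch 1.2.1.1.1.2.2 (add A):
                            ○ open, literals {A=true, B=true}.
                  branch 1.2.1.1.2 (add ¬(¬C ∨ A), ¬B):
                    ¬(¬C ∨ A): α-rule — add ¬¬C, ¬A.
                    × closes — contains both A and ¬A.
              branch 1.2.1.2 (add ¬((¬C ∨ A) ↔ B), ¬((B → A) ∧ A)):
                ¬((¬C ∨ A) ↔ B): β-rule — branch into (¬C ∨ A), ¬B  //  ¬(¬C ∨ A), B.
                  branch 1.2.1.2.1 (add (¬C ∨ A), ¬B):
                    ¬((B → A) ∧ A): β-rule — branch into ¬(B → A)  //  ¬A.
                      branch 1.2.1.2.1.1 (add ¬(B → A)):
                        ¬(B → A): α-rule — add B, ¬A.
                        × closes — contains both B and ¬B.
                      branch 1.2.1.2.1.2 (add ¬A):
                        × closes — contains both A and ¬A.
                  branch 1.2.1.2.2 (add ¬(¬C ∨ A), B):
                    ¬(¬C ∨ A): α-rule — add ¬¬C, ¬A.
                    × closes — contains both A and ¬A.
          branch 1.2.2 (add (B ↔ (C ∧ A))):
            (B ↔ (C ∧ A)): β-rule — branch into B, (C ∧ A)  //  ¬B, ¬(C ∧ A).
              branch 1.2.2.1 (add B, (C ∧ A)):
                (C ∧ A): α-rule — add C, A.
                ○ open, literals {A=true, B=true, C=true}.
              branch 1.2.2.2 (add ¬B, ¬(C ∧ A)):
                ¬(C ∧ A): β-rule — branch into ¬C  //  ¬A.
                  branch 1.2.2.2.1 (add ¬C):
                    ○ open, literals {A=true, B=false, C=false}.
                  branch 1.2.2.2.2 (add ¬A):
                    × closes — contains both A and ¬A.
  branch 2 (add ¬(¬A ∨ A), ¬((((¬C ∨ A) ↔ B) ↔ ((B → A) ∧ A)) ∨ (B ↔ (C ∧ A)))):
    ¬(¬A ∨ A): α-rule — add ¬¬A, ¬A.
    × closes — contains both A and ¬A.
11 branches closed, 9 open.
Each open branch fixes some atoms; the unmentioned ones are free. Counting distinct full assignments: branch {A=false, B=false, C=false} (none free) contributes 1 new; branch {A=false, B=true, C=true} (none free) contributes 1 new; branch {A=false, B=true, C=true} (none free) contributes 0 new; branch {A=false, B=false, C=false} (none free) contributes 0 new; branch {A=false, B=false} (C) contributes 1 new; branch {A=true, B=true, C=false} (none free) contributes 1 new; branch {A=true, B=true} (C) contributes 1 new; branch {A=true, B=true, C=true} (none free) contributes 0 new; branch {A=true, B=false, C=false} (none free) contributes 1 new. Total: 6.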